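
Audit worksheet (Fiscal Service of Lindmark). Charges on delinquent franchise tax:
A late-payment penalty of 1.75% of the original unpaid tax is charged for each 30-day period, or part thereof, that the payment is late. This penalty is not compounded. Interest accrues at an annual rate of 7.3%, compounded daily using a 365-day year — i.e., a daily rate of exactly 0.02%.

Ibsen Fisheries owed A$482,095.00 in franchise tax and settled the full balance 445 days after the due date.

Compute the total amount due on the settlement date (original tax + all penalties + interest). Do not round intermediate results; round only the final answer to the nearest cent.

Penalty periods: ⌈445/30⌉ = 15; penalty = 15 × 1.75% × A$482,095.00 = A$126,549.94…
Interest: A$482,095.00 × ((1 + 0.0002)^445 − 1) = A$482,095.00 × 0.09307093… = A$44,869.0296…
Total = A$482,095.00 + A$126,549.9375 + A$44,869.0296… = A$653,513.97

A$653,513.97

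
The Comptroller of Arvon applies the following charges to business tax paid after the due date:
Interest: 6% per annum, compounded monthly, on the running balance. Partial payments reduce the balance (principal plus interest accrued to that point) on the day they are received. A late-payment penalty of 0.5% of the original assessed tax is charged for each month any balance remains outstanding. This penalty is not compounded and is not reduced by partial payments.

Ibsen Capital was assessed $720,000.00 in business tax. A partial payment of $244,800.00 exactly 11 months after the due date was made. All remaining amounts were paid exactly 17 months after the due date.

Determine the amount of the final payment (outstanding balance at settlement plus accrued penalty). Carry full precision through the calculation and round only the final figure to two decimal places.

Monthly rate = 6% ÷ 12 = 0.5%
Balance at month 11: $720,000.0000 × (1 + 0.005)^11 = $760,604.9995…
After $244,800.00 payment: $760,604.9995… − $244,800.00 = $515,804.9995…
Balance at month 17: $515,804.9995… × (1 + 0.005)^6 = $531,473.8708…
Penalty: 17 × 0.5% × $720,000.00 = $61,200.00
Final settlement = outstanding balance + penalty = $531,473.8708… + $61,200.00 = $592,673.87

$592,673.87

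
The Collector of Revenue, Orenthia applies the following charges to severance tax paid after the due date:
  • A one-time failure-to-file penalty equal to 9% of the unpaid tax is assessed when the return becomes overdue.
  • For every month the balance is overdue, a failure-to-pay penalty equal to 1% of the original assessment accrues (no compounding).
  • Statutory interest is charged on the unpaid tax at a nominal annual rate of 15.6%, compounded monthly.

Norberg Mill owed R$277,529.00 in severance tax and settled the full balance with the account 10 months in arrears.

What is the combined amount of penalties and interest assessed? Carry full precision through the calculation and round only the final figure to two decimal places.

R$90,994.75

Failure-to-file penalty: 9% × R$277,529.00 = R$24,977.61
Failure-to-pay penalty: 10 × 1% × R$277,529.00 = R$27,752.90
Interest (15.6%/yr ÷ 12 = 1.3%/month): R$277,529.00 × ((1 + 0.013)^10 − 1) = R$38,264.2366…
Penalties + interest = R$52,730.5100 + R$38,264.2366… = R$90,994.75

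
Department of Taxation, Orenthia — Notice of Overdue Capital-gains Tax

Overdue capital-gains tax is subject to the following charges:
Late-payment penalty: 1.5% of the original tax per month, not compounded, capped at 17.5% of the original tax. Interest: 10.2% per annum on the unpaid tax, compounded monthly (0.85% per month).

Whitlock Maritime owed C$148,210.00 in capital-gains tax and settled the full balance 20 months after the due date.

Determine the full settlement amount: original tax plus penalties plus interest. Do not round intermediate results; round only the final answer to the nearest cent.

Penalty (uncapped): 20 × 1.5% × C$148,210.00 = C$44,463.00; cap = 17.5% × C$148,210.00 = C$25,936.75 → penalty = C$25,936.75
Interest: C$148,210.00 × ((1 + 0.0085)^20 − 1) = C$148,210.00 × 0.1844536… = C$27,337.8675…
Total = C$148,210.00 + C$25,936.7500 + C$27,337.8675… = C$201,484.62

C$201,484.62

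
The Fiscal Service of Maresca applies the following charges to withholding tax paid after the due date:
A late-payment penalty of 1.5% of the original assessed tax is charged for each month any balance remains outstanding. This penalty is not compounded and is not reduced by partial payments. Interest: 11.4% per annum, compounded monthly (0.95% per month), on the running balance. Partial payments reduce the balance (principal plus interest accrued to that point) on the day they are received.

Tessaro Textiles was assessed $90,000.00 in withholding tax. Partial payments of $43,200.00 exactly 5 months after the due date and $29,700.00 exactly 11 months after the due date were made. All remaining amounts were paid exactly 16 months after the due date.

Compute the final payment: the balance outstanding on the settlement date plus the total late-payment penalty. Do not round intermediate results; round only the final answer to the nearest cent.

Balance at month 5: $90,000.0000 × (1 + 0.0095)^5 = $94,357.0003…
After $43,200.00 payment: $94,357.0003… − $43,200.00 = $51,157.0003…
Balance at month 11: $51,157.0003… × (1 + 0.0095)^6 = $54,143.0866…
After $29,700.00 payment: $54,143.0866… − $29,700.00 = $24,443.0866…
Balance at month 16: $24,443.0866… × (1 + 0.0095)^5 = $25,626.4037…
Penalty: 16 × 1.5% × $90,000.00 = $21,600.00
Final settlement = outstanding balance + penalty = $25,626.4037… + $21,600.00 = $47,226.40

$47,226.40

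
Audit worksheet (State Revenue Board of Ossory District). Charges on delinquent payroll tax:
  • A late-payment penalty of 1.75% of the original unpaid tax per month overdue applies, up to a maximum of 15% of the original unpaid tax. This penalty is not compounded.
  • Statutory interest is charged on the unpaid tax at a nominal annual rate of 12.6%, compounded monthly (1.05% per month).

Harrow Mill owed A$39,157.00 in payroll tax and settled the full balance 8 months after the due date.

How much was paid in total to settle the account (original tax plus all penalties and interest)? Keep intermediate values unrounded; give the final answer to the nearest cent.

A$48,051.62

Penalty: 8 × 1.75% × A$39,157.00 = A$5,481.98 (below the 15% cap of A$5,873.55)
Interest: A$39,157.00 × ((1 + 0.0105)^8 − 1) = A$39,157.00 × 0.0871527… = A$3,412.6377…
Total = A$39,157.00 + A$5,481.9800 + A$3,412.6377… = A$48,051.62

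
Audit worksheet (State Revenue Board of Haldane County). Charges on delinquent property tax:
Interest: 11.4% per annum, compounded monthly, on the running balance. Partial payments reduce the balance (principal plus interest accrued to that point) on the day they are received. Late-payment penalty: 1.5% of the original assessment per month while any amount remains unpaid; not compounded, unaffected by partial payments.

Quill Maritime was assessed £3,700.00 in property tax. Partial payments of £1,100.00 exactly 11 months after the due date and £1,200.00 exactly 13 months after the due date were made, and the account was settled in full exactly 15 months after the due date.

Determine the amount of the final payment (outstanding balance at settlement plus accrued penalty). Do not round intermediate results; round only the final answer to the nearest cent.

£2,730.99

Monthly rate = 11.4% ÷ 12 = 0.95%
Balance at month 11: £3,700.0000 × (1 + 0.0095)^11 = £4,105.5494…
After £1,100.00 payment: £4,105.5494… − £1,100.00 = £3,005.5494…
Balance at month 13: £3,005.5494… × (1 + 0.0095)^2 = £3,062.9261…
After £1,200.00 payment: £3,062.9261… − £1,200.00 = £1,862.9261…
Balance at month 15: £1,862.9261… × (1 + 0.0095)^2 = £1,898.4898…
Penalty: 15 × 1.5% × £3,700.00 = £832.50
Final settlement = outstanding balance + penalty = £1,898.4898… + £832.50 = £2,730.99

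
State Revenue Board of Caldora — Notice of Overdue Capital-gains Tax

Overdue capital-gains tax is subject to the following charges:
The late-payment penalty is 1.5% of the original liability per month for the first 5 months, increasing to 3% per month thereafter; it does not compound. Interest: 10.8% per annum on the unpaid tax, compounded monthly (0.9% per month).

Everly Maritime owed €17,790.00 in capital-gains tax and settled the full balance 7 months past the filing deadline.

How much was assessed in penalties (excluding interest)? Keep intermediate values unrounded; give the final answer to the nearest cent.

€2,401.65

Penalty, months 1–5: 5 × 1.5% × €17,790.00 = €1,334.25
Penalty, months 6–7: 2 × 3% × €17,790.00 = €1,067.40
Total penalty = €1,334.25 + €1,067.40 = €2,401.65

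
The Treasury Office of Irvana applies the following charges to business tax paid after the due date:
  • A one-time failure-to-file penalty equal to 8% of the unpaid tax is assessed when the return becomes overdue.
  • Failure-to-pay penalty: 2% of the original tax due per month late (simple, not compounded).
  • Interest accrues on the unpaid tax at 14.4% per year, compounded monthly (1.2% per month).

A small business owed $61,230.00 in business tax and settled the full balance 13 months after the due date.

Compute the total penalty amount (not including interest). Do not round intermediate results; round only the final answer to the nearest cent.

Failure-to-file penalty: 8% × $61,230.00 = $4,898.40
Failure-to-pay penalty = 2% × $61,230.00 × 13 mo = $15,919.80
Total penalty = $4,898.40 + $15,919.80 = $20,818.20

$20,818.20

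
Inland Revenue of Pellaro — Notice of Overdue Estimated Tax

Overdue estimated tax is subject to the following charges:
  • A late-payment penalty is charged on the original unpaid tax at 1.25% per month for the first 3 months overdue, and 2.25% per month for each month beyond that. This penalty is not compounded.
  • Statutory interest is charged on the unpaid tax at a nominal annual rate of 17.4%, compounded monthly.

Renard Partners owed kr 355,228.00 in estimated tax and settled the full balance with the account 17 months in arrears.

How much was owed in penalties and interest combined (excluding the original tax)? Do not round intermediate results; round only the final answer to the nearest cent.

Penalty, months 1–3: 3 × 1.25% × kr 355,228.00 = kr 13,321.05
Penalty, months 4–17: 14 × 2.25% × kr 355,228.00 = kr 111,896.82
Interest (17.4%/yr ÷ 12 = 1.45%/month): kr 355,228.00 × ((1 + 0.0145)^17 − 1) = kr 98,496.3258…
Penalties + interest = kr 125,217.8700 + kr 98,496.3258… = kr 223,714.20

kr 223,714.20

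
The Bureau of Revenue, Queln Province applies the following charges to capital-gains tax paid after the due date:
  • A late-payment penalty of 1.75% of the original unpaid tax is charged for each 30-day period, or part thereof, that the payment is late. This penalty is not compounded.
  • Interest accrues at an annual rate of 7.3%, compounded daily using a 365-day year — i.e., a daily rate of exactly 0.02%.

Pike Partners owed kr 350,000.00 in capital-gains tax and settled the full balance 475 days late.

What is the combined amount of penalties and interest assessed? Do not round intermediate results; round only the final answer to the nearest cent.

Penalty periods: ⌈475/30⌉ = 16; penalty = 16 × 1.75% × kr 350,000.00 = kr 98,000.00
Interest: kr 350,000.00 × ((1 + 0.0002)^475 − 1) = kr 350,000.00 × 0.09964841… = kr 34,876.9434…
Penalties + interest = kr 98,000.0000 + kr 34,876.9434… = kr 132,876.94

kr 132,876.94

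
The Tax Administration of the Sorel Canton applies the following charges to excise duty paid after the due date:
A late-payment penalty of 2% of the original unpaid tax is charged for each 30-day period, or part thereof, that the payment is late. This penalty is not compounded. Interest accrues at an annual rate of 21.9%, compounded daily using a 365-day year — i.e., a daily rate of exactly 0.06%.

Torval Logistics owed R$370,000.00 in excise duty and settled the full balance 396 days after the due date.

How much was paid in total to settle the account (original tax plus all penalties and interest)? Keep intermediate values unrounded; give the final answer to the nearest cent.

Penalty periods: ⌈396/30⌉ = 14; penalty = 14 × 2% × R$370,000.00 = R$103,600.00
Interest: R$370,000.00 × ((1 + 0.0006)^396 − 1) = R$370,000.00 × 0.26811145… = R$99,201.2375…
Total = R$370,000.00 + R$103,600.0000 + R$99,201.2375… = R$572,801.24

R$572,801.24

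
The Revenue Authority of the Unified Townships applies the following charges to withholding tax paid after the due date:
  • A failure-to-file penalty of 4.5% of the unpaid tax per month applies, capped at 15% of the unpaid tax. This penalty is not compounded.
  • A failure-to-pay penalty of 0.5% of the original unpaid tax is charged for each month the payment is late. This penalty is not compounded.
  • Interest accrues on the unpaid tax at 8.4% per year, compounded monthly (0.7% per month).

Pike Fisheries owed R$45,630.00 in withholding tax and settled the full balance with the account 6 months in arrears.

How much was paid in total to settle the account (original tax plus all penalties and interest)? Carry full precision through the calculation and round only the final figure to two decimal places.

R$55,793.71

Failure-to-file: 6 × 4.5% × R$45,630.00 = R$12,320.10, capped at 15% × R$45,630.00 = R$6,844.50
Failure-to-pay penalty: 6 × 0.5% × R$45,630.00 = R$1,368.90
Interest: R$45,630.00 × ((1 + 0.007)^6 − 1) = R$45,630.00 × 0.0427419… = R$1,950.3127…
Total = R$45,630.00 + R$8,213.4000 + R$1,950.3127… = R$55,793.71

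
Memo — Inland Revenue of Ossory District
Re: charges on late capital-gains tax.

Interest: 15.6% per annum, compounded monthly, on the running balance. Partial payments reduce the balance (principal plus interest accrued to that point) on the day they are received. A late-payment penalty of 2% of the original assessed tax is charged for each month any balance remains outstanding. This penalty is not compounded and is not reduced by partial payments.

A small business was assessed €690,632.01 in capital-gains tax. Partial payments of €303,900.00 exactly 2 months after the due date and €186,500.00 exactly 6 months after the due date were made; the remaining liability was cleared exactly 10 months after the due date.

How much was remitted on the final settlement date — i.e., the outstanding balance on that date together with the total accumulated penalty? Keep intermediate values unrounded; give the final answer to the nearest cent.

Monthly rate = 15.6% ÷ 12 = 1.3%
Balance at month 2: €690,632.0100 × (1 + 0.013)^2 = €708,705.1591…
After €303,900.00 payment: €708,705.1591… − €303,900.00 = €404,805.1591…
Balance at month 6: €404,805.1591… × (1 + 0.013)^4 = €426,269.0688…
After €186,500.00 payment: €426,269.0688… − €186,500.00 = €239,769.0688…
Balance at month 10: €239,769.0688… × (1 + 0.013)^4 = €252,482.3001…
Penalty: 10 × 2% × €690,632.01 = €138,126.40…
Final settlement = outstanding balance + penalty = €252,482.3001… + €138,126.40… = €390,608.70

€390,608.70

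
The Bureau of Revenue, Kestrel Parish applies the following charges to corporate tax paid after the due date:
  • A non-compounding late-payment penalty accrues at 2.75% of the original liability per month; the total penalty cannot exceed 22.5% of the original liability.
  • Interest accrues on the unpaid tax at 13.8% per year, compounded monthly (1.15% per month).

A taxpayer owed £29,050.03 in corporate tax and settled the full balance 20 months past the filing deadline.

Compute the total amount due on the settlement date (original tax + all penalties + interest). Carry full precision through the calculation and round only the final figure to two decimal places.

Penalty (uncapped): 20 × 2.75% × £29,050.03 = £15,977.52…; cap = 22.5% × £29,050.03 = £6,536.26… → penalty = £6,536.26…
Interest: £29,050.03 × ((1 + 0.0115)^20 − 1) = £29,050.03 × 0.2569492… = £7,464.3833…
Total = £29,050.03 + £6,536.2568… + £7,464.3833… = £43,050.67

£43,050.67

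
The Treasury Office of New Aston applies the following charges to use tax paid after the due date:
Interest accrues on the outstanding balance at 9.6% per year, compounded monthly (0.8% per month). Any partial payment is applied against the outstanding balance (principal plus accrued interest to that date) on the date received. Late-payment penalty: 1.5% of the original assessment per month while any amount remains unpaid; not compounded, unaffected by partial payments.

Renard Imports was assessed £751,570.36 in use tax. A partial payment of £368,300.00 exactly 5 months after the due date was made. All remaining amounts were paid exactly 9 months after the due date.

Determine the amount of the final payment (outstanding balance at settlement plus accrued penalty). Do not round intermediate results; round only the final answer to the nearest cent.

£528,681.97

Balance at month 5: £751,570.3600 × (1 + 0.008)^5 = £782,118.0429…
After £368,300.00 payment: £782,118.0429… − £368,300.00 = £413,818.0429…
Balance at month 9: £413,818.0429… × (1 + 0.008)^4 = £427,219.9756…
Penalty: 9 × 1.5% × £751,570.36 = £101,462.00…
Final settlement = outstanding balance + penalty = £427,219.9756… + £101,462.00… = £528,681.97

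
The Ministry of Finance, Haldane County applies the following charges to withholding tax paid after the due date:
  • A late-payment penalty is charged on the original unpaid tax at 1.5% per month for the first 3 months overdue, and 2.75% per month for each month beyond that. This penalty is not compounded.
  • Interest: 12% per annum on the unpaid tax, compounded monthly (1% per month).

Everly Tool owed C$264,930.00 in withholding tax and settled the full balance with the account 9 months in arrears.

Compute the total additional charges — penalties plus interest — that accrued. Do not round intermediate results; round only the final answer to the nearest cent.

C$80,455.34

Penalty, months 1–3: 3 × 1.5% × C$264,930.00 = C$11,921.85
Penalty, months 4–9: 6 × 2.75% × C$264,930.00 = C$43,713.45
Interest: C$264,930.00 × ((1 + 0.01)^9 − 1) = C$264,930.00 × 0.0936853… = C$24,820.0393…
Penalties + interest = C$55,635.3000 + C$24,820.0393… = C$80,455.34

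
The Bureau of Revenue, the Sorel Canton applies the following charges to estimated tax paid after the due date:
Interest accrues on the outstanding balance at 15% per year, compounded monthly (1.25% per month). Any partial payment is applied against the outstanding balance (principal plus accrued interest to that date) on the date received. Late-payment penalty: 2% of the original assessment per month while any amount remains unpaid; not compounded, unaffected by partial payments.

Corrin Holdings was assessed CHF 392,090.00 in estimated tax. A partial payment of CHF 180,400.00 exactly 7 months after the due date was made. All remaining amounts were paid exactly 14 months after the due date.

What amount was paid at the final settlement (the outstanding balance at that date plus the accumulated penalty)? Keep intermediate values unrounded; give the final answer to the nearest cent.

CHF 379,565.13

Balance at month 7: CHF 392,090.0000 × (1 + 0.0125)^7 = CHF 427,711.5609…
After CHF 180,400.00 payment: CHF 427,711.5609… − CHF 180,400.00 = CHF 247,311.5609…
Balance at month 14: CHF 247,311.5609… × (1 + 0.0125)^7 = CHF 269,779.9325…
Penalty: 14 × 2% × CHF 392,090.00 = CHF 109,785.20
Final settlement = outstanding balance + penalty = CHF 269,779.9325… + CHF 109,785.20 = CHF 379,565.13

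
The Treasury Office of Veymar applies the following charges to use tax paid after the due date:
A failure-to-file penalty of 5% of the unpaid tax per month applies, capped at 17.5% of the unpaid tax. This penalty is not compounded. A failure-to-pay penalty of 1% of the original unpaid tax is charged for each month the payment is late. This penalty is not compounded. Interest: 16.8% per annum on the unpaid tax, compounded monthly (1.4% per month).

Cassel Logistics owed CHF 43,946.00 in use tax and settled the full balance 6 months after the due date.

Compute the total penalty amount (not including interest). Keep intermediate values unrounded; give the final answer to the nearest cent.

Failure-to-file: 6 × 5% × CHF 43,946.00 = CHF 13,183.80, capped at 17.5% × CHF 43,946.00 = CHF 7,690.55
Failure-to-pay penalty: 6 × 1% × CHF 43,946.00 = CHF 2,636.76
Total penalty = CHF 7,690.55 + CHF 2,636.76 = CHF 10,327.31

CHF 10,327.31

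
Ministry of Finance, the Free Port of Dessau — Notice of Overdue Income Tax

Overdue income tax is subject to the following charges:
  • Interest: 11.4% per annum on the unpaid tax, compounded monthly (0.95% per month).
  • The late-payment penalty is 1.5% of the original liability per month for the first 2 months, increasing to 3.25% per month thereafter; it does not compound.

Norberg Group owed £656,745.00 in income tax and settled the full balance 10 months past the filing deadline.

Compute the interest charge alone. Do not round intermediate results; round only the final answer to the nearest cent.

Interest: £656,745.00 × ((1 + 0.0095)^10 − 1) = £656,745.00 × 0.0991659… = £65,126.6861…

£65,126.69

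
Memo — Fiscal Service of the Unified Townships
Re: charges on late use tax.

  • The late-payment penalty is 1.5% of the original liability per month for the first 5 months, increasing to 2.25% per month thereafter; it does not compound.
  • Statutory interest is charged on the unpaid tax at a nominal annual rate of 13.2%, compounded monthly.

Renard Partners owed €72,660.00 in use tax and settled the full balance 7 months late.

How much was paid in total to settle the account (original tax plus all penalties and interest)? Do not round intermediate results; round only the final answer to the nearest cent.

€87,162.07

Penalty, months 1–5: 5 × 1.5% × €72,660.00 = €5,449.50
Penalty, months 6–7: 2 × 2.25% × €72,660.00 = €3,269.70
Interest (13.2%/yr ÷ 12 = 1.1%/month): €72,660.00 × ((1 + 0.011)^7 − 1) = €5,782.8714…
Total = €72,660.00 + €8,719.2000 + €5,782.8714… = €87,162.07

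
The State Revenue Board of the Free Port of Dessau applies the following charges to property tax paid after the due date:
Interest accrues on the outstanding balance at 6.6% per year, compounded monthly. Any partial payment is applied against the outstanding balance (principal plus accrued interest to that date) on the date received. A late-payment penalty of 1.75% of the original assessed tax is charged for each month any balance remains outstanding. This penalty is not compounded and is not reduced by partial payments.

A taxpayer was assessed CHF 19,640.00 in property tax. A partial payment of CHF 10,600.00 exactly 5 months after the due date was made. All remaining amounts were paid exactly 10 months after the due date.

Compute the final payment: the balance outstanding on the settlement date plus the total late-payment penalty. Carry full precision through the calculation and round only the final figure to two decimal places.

Monthly rate = 6.6% ÷ 12 = 0.55%
Balance at month 5: CHF 19,640.0000 × (1 + 0.0055)^5 = CHF 20,186.0739…
After CHF 10,600.00 payment: CHF 20,186.0739… − CHF 10,600.00 = CHF 9,586.0739…
Balance at month 10: CHF 9,586.0739… × (1 + 0.0055)^5 = CHF 9,852.6067…
Penalty: 10 × 1.75% × CHF 19,640.00 = CHF 3,437.00
Final settlement = outstanding balance + penalty = CHF 9,852.6067… + CHF 3,437.00 = CHF 13,289.61

CHF 13,289.61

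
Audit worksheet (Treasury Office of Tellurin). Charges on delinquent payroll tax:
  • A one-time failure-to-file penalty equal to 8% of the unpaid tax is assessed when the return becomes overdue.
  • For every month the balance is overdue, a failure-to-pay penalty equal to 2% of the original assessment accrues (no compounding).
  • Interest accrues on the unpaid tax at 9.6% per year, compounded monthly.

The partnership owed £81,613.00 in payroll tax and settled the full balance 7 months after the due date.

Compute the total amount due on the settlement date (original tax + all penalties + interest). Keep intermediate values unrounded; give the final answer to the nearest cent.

£104,249.35

Failure-to-file penalty: 8% × £81,613.00 = £6,529.04
Failure-to-pay penalty: 7 × 2% × £81,613.00 = £11,425.82
Interest (9.6%/yr ÷ 12 = 0.8%/month): £81,613.00 × ((1 + 0.008)^7 − 1) = £4,681.4901…
Total = £81,613.00 + £17,954.8600 + £4,681.4901… = £104,249.35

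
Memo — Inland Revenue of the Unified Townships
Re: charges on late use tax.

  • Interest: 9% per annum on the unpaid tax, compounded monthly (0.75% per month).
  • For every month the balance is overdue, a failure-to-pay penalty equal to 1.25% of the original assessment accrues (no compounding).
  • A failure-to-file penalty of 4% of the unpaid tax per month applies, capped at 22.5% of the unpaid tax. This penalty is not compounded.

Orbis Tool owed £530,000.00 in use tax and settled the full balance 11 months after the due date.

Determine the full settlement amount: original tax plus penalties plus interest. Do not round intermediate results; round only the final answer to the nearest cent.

Failure-to-file: 11 × 4% × £530,000.00 = £233,200.00, capped at 22.5% × £530,000.00 = £119,250.00
Failure-to-pay penalty = 1.25% × £530,000.00 × 11 mo = £72,875.00
Interest: £530,000.00 × ((1 + 0.0075)^11 − 1) = £530,000.00 × 0.0856644… = £45,402.1397…
Total = £530,000.00 + £192,125.0000 + £45,402.1397… = £767,527.14

£767,527.14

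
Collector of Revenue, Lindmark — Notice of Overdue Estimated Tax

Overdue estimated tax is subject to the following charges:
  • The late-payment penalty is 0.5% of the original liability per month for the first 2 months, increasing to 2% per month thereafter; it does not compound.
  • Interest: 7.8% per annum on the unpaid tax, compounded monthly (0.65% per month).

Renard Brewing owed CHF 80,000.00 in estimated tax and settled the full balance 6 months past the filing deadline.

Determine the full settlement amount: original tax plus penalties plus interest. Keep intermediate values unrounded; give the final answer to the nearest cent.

Penalty, months 1–2: 2 × 0.5% × CHF 80,000.00 = CHF 800.00
Penalty, months 3–6: 4 × 2% × CHF 80,000.00 = CHF 6,400.00
Interest: CHF 80,000.00 × ((1 + 0.0065)^6 − 1) = CHF 80,000.00 × 0.0396393… = CHF 3,171.1415…
Total = CHF 80,000.00 + CHF 7,200.0000 + CHF 3,171.1415… = CHF 90,371.14

CHF 90,371.14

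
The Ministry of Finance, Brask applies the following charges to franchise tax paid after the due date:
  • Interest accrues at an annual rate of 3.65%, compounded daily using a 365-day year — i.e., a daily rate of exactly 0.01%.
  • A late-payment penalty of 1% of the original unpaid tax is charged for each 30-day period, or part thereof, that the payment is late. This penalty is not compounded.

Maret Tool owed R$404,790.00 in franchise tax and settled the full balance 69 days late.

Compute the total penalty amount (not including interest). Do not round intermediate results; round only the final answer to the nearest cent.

Penalty periods: ⌈69/30⌉ = 3; penalty = 3 × 1% × R$404,790.00 = R$12,143.70

R$12,143.70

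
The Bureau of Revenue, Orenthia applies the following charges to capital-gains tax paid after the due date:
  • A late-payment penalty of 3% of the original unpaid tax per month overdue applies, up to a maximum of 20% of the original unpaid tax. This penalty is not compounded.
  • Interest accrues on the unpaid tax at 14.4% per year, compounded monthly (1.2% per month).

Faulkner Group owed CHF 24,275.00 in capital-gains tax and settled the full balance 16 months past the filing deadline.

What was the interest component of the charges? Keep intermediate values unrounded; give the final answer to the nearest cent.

Interest: CHF 24,275.00 × ((1 + 0.012)^16 − 1) = CHF 24,275.00 × 0.2102865… = CHF 5,104.7055…

CHF 5,104.71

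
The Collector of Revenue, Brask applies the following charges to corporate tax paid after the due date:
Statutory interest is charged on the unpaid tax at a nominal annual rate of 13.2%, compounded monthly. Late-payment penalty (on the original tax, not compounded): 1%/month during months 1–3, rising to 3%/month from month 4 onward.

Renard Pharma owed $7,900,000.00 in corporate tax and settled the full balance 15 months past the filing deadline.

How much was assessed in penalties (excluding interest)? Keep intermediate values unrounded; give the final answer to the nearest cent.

$3,081,000.00

Penalty, months 1–3: 3 × 1% × $7,900,000.00 = $237,000.00
Penalty, months 4–15: 12 × 3% × $7,900,000.00 = $2,844,000.00
Total penalty = $237,000.00 + $2,844,000.00 = $3,081,000.00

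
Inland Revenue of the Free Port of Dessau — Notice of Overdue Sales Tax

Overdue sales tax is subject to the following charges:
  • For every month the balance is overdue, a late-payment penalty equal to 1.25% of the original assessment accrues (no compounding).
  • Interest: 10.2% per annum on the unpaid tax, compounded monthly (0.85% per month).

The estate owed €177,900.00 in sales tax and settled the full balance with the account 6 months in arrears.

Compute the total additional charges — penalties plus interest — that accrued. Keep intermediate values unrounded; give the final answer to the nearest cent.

€22,610.40

Late-payment penalty = 1.25% × €177,900.00 × 6 mo = €13,342.50
Interest: €177,900.00 × ((1 + 0.0085)^6 − 1) = €177,900.00 × 0.0520961… = €9,267.8982…
Penalties + interest = €13,342.5000 + €9,267.8982… = €22,610.40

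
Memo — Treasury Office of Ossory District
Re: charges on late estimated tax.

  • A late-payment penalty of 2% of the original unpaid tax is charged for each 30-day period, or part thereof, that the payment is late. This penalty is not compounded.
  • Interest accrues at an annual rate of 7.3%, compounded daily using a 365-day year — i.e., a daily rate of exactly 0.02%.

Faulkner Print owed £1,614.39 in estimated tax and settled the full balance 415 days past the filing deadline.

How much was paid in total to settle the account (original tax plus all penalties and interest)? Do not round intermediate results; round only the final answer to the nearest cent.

Penalty periods: ⌈415/30⌉ = 14; penalty = 14 × 2% × £1,614.39 = £452.03…
Interest: £1,614.39 × ((1 + 0.0002)^415 − 1) = £1,614.39 × 0.08653279… = £139.6977…
Total = £1,614.39 + £452.0292 + £139.6977… = £2,206.12

£2,206.12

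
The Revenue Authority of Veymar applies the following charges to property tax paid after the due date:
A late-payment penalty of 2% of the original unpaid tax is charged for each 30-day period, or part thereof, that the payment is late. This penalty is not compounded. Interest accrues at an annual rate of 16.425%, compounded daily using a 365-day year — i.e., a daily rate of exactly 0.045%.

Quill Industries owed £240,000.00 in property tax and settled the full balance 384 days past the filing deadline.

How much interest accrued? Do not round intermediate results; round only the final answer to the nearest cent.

Interest: £240,000.00 × ((1 + 0.00045)^384 − 1) = £240,000.00 × 0.18858216… = £45,259.7176…

£45,259.72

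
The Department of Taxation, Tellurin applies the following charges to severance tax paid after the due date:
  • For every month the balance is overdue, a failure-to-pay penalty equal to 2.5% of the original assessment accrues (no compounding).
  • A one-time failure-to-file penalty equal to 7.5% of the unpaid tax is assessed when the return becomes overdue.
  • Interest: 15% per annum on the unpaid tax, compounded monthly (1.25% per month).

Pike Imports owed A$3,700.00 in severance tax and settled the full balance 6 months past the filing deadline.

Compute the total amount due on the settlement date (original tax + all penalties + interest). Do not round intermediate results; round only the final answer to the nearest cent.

Failure-to-file penalty: 7.5% × A$3,700.00 = A$277.50
Failure-to-pay penalty: 6 × 2.5% × A$3,700.00 = A$555.00
Interest: A$3,700.00 × ((1 + 0.0125)^6 − 1) = A$3,700.00 × 0.0773832… = A$286.3178…
Total = A$3,700.00 + A$832.5000 + A$286.3178… = A$4,818.82

A$4,818.82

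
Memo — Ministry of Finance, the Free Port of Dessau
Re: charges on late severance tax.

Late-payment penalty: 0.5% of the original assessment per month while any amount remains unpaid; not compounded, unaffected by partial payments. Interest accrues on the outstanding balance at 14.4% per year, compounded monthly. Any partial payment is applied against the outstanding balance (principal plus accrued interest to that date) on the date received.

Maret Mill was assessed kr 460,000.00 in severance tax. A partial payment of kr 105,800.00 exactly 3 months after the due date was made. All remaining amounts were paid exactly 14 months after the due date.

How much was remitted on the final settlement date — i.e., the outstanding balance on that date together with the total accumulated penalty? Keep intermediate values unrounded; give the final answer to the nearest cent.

Monthly rate = 14.4% ÷ 12 = 1.2%
Balance at month 3: kr 460,000.0000 × (1 + 0.012)^3 = kr 476,759.5149…
After kr 105,800.00 payment: kr 476,759.5149… − kr 105,800.00 = kr 370,959.5149…
Balance at month 14: kr 370,959.5149… × (1 + 0.012)^11 = kr 422,972.5198…
Penalty: 14 × 0.5% × kr 460,000.00 = kr 32,200.00
Final settlement = outstanding balance + penalty = kr 422,972.5198… + kr 32,200.00 = kr 455,172.52

kr 455,172.52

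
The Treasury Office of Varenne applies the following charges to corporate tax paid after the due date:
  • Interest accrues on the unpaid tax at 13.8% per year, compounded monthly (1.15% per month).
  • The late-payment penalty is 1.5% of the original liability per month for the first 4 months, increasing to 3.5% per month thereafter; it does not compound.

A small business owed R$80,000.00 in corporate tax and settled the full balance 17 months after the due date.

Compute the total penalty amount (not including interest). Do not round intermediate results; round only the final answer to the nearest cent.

R$41,200.00

Penalty, months 1–4: 4 × 1.5% × R$80,000.00 = R$4,800.00
Penalty, months 5–17: 13 × 3.5% × R$80,000.00 = R$36,400.00
Total penalty = R$4,800.00 + R$36,400.00 = R$41,200.00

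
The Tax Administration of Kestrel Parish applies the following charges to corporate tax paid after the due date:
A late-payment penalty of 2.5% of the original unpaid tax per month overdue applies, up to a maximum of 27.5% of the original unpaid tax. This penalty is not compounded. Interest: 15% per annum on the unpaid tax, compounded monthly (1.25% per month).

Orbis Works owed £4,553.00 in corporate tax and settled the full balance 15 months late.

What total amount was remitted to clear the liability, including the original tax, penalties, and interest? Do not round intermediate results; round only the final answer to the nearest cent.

Penalty (uncapped): 15 × 2.5% × £4,553.00 = £1,707.38…; cap = 27.5% × £4,553.00 = £1,252.08… → penalty = £1,252.08…
Interest: £4,553.00 × ((1 + 0.0125)^15 − 1) = £4,553.00 × 0.2048292… = £932.5873…
Total = £4,553.00 + £1,252.0750 + £932.5873… = £6,737.66

£6,737.66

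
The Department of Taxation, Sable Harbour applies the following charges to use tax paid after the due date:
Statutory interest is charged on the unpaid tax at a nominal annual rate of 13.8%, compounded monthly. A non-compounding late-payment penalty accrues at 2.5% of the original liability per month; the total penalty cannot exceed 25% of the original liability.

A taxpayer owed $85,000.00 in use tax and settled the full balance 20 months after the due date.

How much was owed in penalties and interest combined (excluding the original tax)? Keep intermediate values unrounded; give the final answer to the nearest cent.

$43,090.69

Penalty (uncapped): 20 × 2.5% × $85,000.00 = $42,500.00; cap = 25% × $85,000.00 = $21,250.00 → penalty = $21,250.00
Interest (13.8%/yr ÷ 12 = 1.15%/month): $85,000.00 × ((1 + 0.0115)^20 − 1) = $21,840.6860…
Penalties + interest = $21,250.0000 + $21,840.6860… = $43,090.69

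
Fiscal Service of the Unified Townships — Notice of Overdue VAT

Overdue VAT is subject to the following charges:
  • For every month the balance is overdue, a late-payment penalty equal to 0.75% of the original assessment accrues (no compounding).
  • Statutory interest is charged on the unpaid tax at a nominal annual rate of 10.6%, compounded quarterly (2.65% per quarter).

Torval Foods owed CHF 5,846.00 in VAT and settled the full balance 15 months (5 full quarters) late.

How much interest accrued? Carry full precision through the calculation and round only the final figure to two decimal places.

Interest: CHF 5,846.00 × ((1 + 0.0265)^5 − 1) = CHF 5,846.00 × 0.1397111… = CHF 816.7509…

CHF 816.75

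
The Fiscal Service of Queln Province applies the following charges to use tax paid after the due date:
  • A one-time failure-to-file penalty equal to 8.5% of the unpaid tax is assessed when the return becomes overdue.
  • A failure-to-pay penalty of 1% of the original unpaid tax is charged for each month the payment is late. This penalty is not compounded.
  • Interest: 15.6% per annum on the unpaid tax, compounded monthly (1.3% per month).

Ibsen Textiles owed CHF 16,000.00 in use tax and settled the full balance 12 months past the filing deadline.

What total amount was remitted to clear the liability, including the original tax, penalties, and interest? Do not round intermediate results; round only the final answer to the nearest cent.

Failure-to-file penalty: 8.5% × CHF 16,000.00 = CHF 1,360.00
Failure-to-pay penalty = 1% × CHF 16,000.00 × 12 mo = CHF 1,920.00
Interest: CHF 16,000.00 × ((1 + 0.013)^12 − 1) = CHF 16,000.00 × 0.1676518… = CHF 2,682.4284…
Total = CHF 16,000.00 + CHF 3,280.0000 + CHF 2,682.4284… = CHF 21,962.43

CHF 21,962.43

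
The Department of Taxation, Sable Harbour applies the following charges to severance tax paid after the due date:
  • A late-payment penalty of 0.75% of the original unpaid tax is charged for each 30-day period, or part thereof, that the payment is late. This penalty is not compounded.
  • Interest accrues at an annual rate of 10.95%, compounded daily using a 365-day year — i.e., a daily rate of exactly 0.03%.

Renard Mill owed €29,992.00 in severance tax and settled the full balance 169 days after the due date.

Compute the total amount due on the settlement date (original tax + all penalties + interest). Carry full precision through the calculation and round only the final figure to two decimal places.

Penalty periods: ⌈169/30⌉ = 6; penalty = 6 × 0.75% × €29,992.00 = €1,349.64
Interest: €29,992.00 × ((1 + 0.0003)^169 − 1) = €29,992.00 × 0.05199924… = €1,559.5614…
Total = €29,992.00 + €1,349.6400 + €1,559.5614… = €32,901.20

€32,901.20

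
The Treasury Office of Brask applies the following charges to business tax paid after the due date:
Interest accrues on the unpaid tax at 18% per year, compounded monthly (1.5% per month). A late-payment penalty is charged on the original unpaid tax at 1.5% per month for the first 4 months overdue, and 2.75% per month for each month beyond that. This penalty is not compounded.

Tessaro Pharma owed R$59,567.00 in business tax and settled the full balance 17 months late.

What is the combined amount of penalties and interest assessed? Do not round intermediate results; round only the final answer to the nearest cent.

R$42,025.73

Penalty, months 1–4: 4 × 1.5% × R$59,567.00 = R$3,574.02
Penalty, months 5–17: 13 × 2.75% × R$59,567.00 = R$21,295.20…
Interest: R$59,567.00 × ((1 + 0.015)^17 − 1) = R$59,567.00 × 0.2880203… = R$17,156.5070…
Penalties + interest = R$24,869.2225 + R$17,156.5070… = R$42,025.73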